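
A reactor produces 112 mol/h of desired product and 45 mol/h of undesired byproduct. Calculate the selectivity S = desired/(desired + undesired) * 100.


Selectivity = desired / (desired + undesired) * 100
Total products = 112 + 45 = 157 mol/h
S = 112 / 157 * 100
= 0.7134 * 100
= 71.34 %

71.34 %


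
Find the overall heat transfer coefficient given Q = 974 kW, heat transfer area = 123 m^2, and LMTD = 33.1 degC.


From Q = U*A*LMTD, U = Q / (A * LMTD)
U = 974 / (123 * 33.1) = 974 / 4071.3 = 0.2392

0.2392 kW/(m^2*K)


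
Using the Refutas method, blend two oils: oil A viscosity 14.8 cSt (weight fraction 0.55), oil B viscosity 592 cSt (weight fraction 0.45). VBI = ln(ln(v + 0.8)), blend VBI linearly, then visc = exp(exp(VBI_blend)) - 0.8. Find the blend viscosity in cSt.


Refutas method: VBN_i = 14.534*ln(ln(visc_i + 0.8)) + 10.975, blended linearly by mass fraction; since VBN is linear in VBI_i = ln(ln(visc_i + 0.8)) and the fractions sum to 1, blend VBI directly: visc = exp(exp(VBI_blend)) - 0.8
VBI_1 = ln(ln(14.8 + 0.8)) = 1.01061
VBI_2 = ln(ln(592 + 0.8)) = 1.85393
VBI_blend = 0.55 * 1.01061 + 0.45 * 1.85393 = 1.3901
visc_blend = exp(exp(1.3901)) - 0.8 = 54.64

54.64 cSt


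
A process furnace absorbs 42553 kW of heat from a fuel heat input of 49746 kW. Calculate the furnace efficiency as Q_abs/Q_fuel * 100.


Furnace efficiency = Q_absorbed / Q_fuel * 100
= 42553 / 49746 * 100 = 85.54

85.54 %


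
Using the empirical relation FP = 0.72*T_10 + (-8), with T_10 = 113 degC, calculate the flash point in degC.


FP = 0.72 * 113 + (-8) = 73.36

73.36 degC


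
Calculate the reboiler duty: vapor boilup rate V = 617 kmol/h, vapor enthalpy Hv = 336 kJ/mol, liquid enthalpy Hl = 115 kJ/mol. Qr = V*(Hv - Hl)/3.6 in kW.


Qr = 617 * (336 - 115) / 3.6 = 617 * 221 / 3.6 = 37880

37880 kW


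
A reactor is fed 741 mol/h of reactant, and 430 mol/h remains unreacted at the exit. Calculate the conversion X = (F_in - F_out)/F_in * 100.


X = (F_in - F_out) / F_in * 100
Moles reacted = 741 - 430 = 311
X = 311 / 741 * 100
= 0.4197 * 100
= 41.97 %

41.97 %


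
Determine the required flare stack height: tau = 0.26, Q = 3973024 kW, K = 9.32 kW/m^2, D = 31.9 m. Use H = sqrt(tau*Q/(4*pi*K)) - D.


tau*Q/(4*pi*K) = 0.26 * 3973024 / (4 * pi * 9.32) = 8820
sqrt(8820) = 93.9149
H = 93.9149 - 31.9 = 62.01

62.01 m


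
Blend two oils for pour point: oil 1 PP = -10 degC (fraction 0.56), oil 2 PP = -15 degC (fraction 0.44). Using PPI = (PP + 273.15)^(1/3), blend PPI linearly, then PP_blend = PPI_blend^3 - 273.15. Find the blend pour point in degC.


PPI_1 = (-10 + 273.15)^(1/3) = 6.408176
PPI_2 = (-15 + 273.15)^(1/3) = 6.36733
PPI_blend = 0.56 * 6.408176 + 0.44 * 6.36733 = 6.390204
PP_blend = 6.390204^3 - 273.15 = 260.9421 - 273.15 = -12.21

-12.21 degC


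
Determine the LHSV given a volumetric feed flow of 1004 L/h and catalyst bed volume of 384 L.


LHSV = volumetric feed rate / catalyst volume
= 1004 L/h / 384 L
= 2.615 h^-1

2.615 h^-1


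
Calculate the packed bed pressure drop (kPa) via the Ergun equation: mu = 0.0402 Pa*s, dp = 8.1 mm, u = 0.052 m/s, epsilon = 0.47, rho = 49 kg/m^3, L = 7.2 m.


dp = 8.1 mm = 0.0081 m
Viscous term = 150*0.0402*0.052*(1-0.47)^2 / (0.0081^2*0.47^3) = 12930.3
Inertial term = 1.75*49*0.052^2*(1-0.47) / (0.0081*0.47^3) = 146.13
dP/L = 12930.3 + 146.13 = 13076.4 Pa/m
dP = 13076.4 * 7.2 / 1000 = 94.15 kPa

94.15 kPa


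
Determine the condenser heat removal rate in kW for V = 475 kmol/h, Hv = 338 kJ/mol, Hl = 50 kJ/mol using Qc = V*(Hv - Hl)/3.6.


Qc = 475 * (338 - 50) / 3.6 = 475 * 288 / 3.6 = 38000

38000 kW


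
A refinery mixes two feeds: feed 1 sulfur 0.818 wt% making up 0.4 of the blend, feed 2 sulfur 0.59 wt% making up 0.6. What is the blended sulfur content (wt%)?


Linear sulfur blending: S_blend = x1*S1 + x2*S2
Contribution 1: 0.4 * 0.818 = 0.3272 wt%
Contribution 2: 0.6 * 0.59 = 0.354 wt%
S_blend = 0.3272 + 0.354 = 0.6812

0.6812 wt%


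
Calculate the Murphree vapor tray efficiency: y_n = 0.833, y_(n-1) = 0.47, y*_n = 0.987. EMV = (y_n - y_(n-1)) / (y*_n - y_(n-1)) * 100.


Murphree vapor efficiency: EMV = (y_n - y_(n-1)) / (y*_n - y_(n-1)) * 100
EMV = (0.833 - 0.47) / (0.987 - 0.47) * 100 = 0.363 / 0.517 * 100 = 70.21

70.21 %


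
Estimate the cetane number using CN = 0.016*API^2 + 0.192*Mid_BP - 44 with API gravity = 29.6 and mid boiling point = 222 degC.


CN = 0.016 * 29.6^2 + 0.192 * 222 - 44
CN = 14.01856 + 42.624 - 44 = 12.64256

12.64256


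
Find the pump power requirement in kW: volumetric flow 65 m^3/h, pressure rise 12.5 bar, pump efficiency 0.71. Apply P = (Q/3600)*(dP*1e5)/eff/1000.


Q = 65 / 3600 = 0.0180556 m^3/s
P = 0.0180556 * (12.5 * 1e5) / 0.71 / 1000 = 31.79

31.79 kW


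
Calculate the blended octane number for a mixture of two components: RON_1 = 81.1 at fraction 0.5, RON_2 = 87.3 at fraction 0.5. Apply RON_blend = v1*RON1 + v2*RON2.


Linear blending: RON_blend = sum(vi * RONi)
Contribution 1: 0.5 * 81.1 = 40.55
Contribution 2: 0.5 * 87.3 = 43.65
RON_blend = 40.55 + 43.65 = 84.2

84.2


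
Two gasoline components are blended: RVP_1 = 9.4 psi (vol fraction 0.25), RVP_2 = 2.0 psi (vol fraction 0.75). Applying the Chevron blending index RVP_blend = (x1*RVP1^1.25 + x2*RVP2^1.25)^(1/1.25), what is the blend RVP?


Chevron index: RVP_blend = (sum xi*RVPi^1.25)^(1/1.25)
RVP^1.25 terms: 0.25 * 9.4^1.25 + 0.75 * 2.0^1.25 = 5.89862
RVP_blend = 5.89862^(1/1.25) = 4.136

4.136 psi


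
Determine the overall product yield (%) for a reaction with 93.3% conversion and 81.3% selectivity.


Overall yield = conversion (%) * selectivity (%) / 100
Conversion = 93.3%, Selectivity = 81.3%
Y = 93.3 * 81.3 / 100
= 75.8529 %

75.8529 %


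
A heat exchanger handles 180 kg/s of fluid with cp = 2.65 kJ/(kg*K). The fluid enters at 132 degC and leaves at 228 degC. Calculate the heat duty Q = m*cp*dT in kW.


Q = m_dot * cp * delta_T
delta_T = 228 - 132 = 96 K
Q = 180 * 2.65 * 96
= 477 * 96
= 45792 kW

45792 kW


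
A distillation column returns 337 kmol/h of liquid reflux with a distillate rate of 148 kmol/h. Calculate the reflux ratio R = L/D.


Reflux ratio definition: R = L / D (liquid returned / distillate withdrawn)
L = 337 kmol/h, D = 148 kmol/h
R = 337 / 148 = 2.277

2.277


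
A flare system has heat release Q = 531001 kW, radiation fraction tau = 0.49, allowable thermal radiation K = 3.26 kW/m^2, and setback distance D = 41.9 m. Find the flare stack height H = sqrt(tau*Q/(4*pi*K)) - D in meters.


tau*Q/(4*pi*K) = 0.49 * 531001 / (4 * pi * 3.26) = 6351.32
sqrt(6351.32) = 79.6952
H = 79.6952 - 41.9 = 37.80

37.80 m


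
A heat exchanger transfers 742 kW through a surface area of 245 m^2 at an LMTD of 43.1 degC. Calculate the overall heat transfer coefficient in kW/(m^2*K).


From Q = U*A*LMTD, U = Q / (A * LMTD)
U = 742 / (245 * 43.1) = 742 / 10559.5 = 0.07027

0.07027 kW/(m^2*K)


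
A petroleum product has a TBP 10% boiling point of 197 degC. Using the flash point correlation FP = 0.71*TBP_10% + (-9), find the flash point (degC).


FP = 0.71 * 197 + (-9) = 130.87

130.87 degC


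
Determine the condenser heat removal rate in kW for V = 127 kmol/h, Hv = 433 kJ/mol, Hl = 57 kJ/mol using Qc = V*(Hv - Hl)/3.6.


Qc = 127 * (433 - 57) / 3.6 = 127 * 376 / 3.6 = 13260

13260 kW


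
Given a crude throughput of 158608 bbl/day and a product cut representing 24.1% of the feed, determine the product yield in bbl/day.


Crude throughput = 158608 bbl/day
Fraction yield = 24.1%
yield = throughput * fraction / 100
yield = 158608 * 24.1 / 100 = 38224.528

38224.528 bbl/day


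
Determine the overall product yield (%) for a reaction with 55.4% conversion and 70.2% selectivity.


Overall yield = conversion (%) * selectivity (%) / 100
Conversion = 55.4%, Selectivity = 70.2%
Y = 55.4 * 70.2 / 100
= 38.8908 %

38.8908 %


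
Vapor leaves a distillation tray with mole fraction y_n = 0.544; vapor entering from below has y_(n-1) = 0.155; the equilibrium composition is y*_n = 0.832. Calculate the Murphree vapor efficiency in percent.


Murphree vapor efficiency: EMV = (y_n - y_(n-1)) / (y*_n - y_(n-1)) * 100
EMV = (0.544 - 0.155) / (0.832 - 0.155) * 100 = 0.389 / 0.677 * 100 = 57.46

57.46 %


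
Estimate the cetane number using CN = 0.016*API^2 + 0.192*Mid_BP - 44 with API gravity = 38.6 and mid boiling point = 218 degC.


CN = 0.016 * 38.6^2 + 0.192 * 218 - 44
CN = 23.83936 + 41.856 - 44 = 21.69536

21.69536


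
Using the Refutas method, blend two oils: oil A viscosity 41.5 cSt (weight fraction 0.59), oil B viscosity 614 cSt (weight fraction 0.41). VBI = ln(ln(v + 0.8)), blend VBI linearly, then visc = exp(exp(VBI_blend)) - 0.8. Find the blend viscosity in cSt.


Refutas method: VBN_i = 14.534*ln(ln(visc_i + 0.8)) + 10.975, blended linearly by mass fraction; since VBN is linear in VBI_i = ln(ln(visc_i + 0.8)) and the fractions sum to 1, blend VBI directly: visc = exp(exp(VBI_blend)) - 0.8
VBI_1 = ln(ln(41.5 + 0.8)) = 1.32036
VBI_2 = ln(ln(614 + 0.8)) = 1.85962
VBI_blend = 0.59 * 1.32036 + 0.41 * 1.85962 = 1.54146
visc_blend = exp(exp(1.54146)) - 0.8 = 106.0

106.0 cSt


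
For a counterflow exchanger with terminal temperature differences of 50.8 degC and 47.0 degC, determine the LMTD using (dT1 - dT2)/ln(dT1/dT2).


LMTD = (dT1 - dT2) / ln(dT1/dT2)
= (50.8 - 47.0) / ln(50.8 / 47.0) = 3.8 / 0.0777488 = 48.88

48.88 degC


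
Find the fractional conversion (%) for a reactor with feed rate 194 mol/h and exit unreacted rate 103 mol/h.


X = (F_in - F_out) / F_in * 100
Moles reacted = 194 - 103 = 91
X = 91 / 194 * 100
= 0.4691 * 100
= 46.91 %

46.91 %


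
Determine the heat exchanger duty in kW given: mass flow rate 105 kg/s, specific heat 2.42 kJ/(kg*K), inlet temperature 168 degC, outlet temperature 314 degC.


Q = m_dot * cp * delta_T
delta_T = 314 - 168 = 146 K
Q = 105 * 2.42 * 146
= 254.1 * 146
= 37098.6 kW

37098.6 kW


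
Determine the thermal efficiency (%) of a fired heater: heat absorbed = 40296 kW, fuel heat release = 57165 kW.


Furnace efficiency = Q_absorbed / Q_fuel * 100
= 40296 / 57165 * 100 = 70.49

70.49 %


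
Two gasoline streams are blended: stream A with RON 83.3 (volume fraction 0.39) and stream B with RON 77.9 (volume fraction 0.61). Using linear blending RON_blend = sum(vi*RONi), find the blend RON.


Linear blending: RON_blend = sum(vi * RONi)
Contribution 1: 0.39 * 83.3 = 32.487
Contribution 2: 0.61 * 77.9 = 47.519
RON_blend = 32.487 + 47.519 = 80.006

80.006


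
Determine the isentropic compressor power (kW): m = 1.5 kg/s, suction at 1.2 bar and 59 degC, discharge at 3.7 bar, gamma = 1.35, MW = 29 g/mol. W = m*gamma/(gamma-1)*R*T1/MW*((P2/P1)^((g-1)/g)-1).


Isentropic work: W = m*(gamma/(gamma-1))*(R*T1/MW)*((P2/P1)^((gamma-1)/gamma) - 1)
T1 = 59 + 273.15 = 332.15 K
Pressure ratio = 3.7 / 1.2 = 3.08333
Exponent = (1.35 - 1)/1.35 = 0.259259
(P2/P1)^exp - 1 = 3.08333^0.259259 - 1 = 0.339007
W = 1.5 * 1.35 / 0.35 * 8.314 * 332.15 / 29 * 0.339007 = 186.8

186.8 kW


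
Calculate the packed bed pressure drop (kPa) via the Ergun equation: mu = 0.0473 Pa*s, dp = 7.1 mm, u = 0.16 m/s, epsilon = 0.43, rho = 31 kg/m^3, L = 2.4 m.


dp = 7.1 mm = 0.0071 m
Viscous term = 150*0.0473*0.16*(1-0.43)^2 / (0.0071^2*0.43^3) = 92023.8
Inertial term = 1.75*31*0.16^2*(1-0.43) / (0.0071*0.43^3) = 1402.33
dP/L = 92023.8 + 1402.33 = 93426.1 Pa/m
dP = 93426.1 * 2.4 / 1000 = 224.2 kPa

224.2 kPa


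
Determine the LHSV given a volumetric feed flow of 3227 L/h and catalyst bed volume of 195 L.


LHSV = volumetric feed rate / catalyst volume
= 3227 L/h / 195 L
= 16.55 h^-1

16.55 h^-1


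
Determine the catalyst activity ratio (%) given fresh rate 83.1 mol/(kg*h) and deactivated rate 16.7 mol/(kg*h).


Activity (%) = (rate_used / rate_fresh) * 100
rate_used = 16.7, rate_fresh = 83.1
= (16.7 / 83.1) * 100
= 0.2010 * 100 = 20.10

20.10 %


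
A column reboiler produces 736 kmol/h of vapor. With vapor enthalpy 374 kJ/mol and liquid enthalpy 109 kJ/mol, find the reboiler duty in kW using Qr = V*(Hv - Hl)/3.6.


Qr = 736 * (374 - 109) / 3.6 = 736 * 265 / 3.6 = 54180

54180 kW


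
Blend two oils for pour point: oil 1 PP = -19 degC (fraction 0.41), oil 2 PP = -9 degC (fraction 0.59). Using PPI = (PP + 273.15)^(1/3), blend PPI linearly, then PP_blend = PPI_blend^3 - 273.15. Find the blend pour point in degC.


PPI_1 = (-19 + 273.15)^(1/3) = 6.334272
PPI_2 = (-9 + 273.15)^(1/3) = 6.416283
PPI_blend = 0.41 * 6.334272 + 0.59 * 6.416283 = 6.382658
PP_blend = 6.382658^3 - 273.15 = 260.0188 - 273.15 = -13.13

-13.13 degC


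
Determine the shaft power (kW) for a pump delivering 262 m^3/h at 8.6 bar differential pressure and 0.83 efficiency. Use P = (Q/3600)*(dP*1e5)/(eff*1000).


Q = 262 / 3600 = 0.0727778 m^3/s
P = 0.0727778 * (8.6 * 1e5) / 0.83 / 1000 = 75.41

75.41 kW


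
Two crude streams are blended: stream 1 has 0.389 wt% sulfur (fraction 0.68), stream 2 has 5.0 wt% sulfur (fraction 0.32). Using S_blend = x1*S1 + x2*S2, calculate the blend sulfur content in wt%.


Linear sulfur blending: S_blend = x1*S1 + x2*S2
Contribution 1: 0.68 * 0.389 = 0.26452 wt%
Contribution 2: 0.32 * 5.0 = 1.6 wt%
S_blend = 0.26452 + 1.6 = 1.86452

1.86452 wt%


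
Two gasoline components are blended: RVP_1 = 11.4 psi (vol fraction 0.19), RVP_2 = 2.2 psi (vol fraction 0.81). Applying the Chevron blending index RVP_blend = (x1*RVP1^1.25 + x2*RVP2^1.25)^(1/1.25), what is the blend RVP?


Chevron index: RVP_blend = (sum xi*RVPi^1.25)^(1/1.25)
RVP^1.25 terms: 0.19 * 11.4^1.25 + 0.81 * 2.2^1.25 = 6.15028
RVP_blend = 6.15028^(1/1.25) = 4.277

4.277 psi


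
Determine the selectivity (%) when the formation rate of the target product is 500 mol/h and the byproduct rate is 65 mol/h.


Selectivity = desired / (desired + undesired) * 100
Total products = 500 + 65 = 565 mol/h
S = 500 / 565 * 100
= 0.8850 * 100
= 88.50 %

88.50 %


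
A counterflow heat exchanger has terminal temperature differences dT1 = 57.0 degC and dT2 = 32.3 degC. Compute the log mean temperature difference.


LMTD = (dT1 - dT2) / ln(dT1/dT2)
= (57.0 - 32.3) / ln(57.0 / 32.3) = 24.7 / 0.567984 = 43.49

43.49 degC


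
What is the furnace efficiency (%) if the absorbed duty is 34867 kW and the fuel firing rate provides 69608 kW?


Furnace efficiency = Q_absorbed / Q_fuel * 100
= 34867 / 69608 * 100 = 50.09

50.09 %


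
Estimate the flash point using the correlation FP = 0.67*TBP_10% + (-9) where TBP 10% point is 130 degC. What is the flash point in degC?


FP = 0.67 * 130 + (-9) = 78.1

78.1 degC


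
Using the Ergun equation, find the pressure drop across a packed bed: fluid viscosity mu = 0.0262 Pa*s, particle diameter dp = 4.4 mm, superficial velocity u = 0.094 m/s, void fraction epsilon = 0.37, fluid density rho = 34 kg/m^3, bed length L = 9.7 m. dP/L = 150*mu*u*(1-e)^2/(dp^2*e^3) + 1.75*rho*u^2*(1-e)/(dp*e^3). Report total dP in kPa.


dp = 4.4 mm = 0.0044 m
Viscous term = 150*0.0262*0.094*(1-0.37)^2 / (0.0044^2*0.37^3) = 149517
Inertial term = 1.75*34*0.094^2*(1-0.37) / (0.0044*0.37^3) = 1486.13
dP/L = 149517 + 1486.13 = 151003 Pa/m
dP = 151003 * 9.7 / 1000 = 1465 kPa

1465 kPa


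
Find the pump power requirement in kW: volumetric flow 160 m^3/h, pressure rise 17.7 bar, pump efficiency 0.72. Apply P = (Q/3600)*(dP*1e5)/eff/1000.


Q = 160 / 3600 = 0.0444444 m^3/s
P = 0.0444444 * (17.7 * 1e5) / 0.72 / 1000 = 109.3

109.3 kW


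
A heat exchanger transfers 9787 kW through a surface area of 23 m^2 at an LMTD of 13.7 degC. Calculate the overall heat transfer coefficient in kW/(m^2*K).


From Q = U*A*LMTD, U = Q / (A * LMTD)
U = 9787 / (23 * 13.7) = 9787 / 315.1 = 31.06

31.06 kW/(m^2*K)


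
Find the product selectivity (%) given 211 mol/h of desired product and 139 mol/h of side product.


Selectivity = desired / (desired + undesired) * 100
Total products = 211 + 139 = 350 mol/h
S = 211 / 350 * 100
= 0.6029 * 100
= 60.29 %

60.29 %


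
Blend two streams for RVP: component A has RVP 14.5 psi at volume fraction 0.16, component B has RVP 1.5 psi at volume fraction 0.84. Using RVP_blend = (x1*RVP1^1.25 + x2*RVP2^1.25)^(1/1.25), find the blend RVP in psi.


Chevron index: RVP_blend = (sum xi*RVPi^1.25)^(1/1.25)
RVP^1.25 terms: 0.16 * 14.5^1.25 + 0.84 * 1.5^1.25 = 5.92162
RVP_blend = 5.92162^(1/1.25) = 4.149

4.149 psi


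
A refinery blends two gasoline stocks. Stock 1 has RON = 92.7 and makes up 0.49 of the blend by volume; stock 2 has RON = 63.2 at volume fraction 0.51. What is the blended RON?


Linear blending: RON_blend = sum(vi * RONi)
Contribution 1: 0.49 * 92.7 = 45.423
Contribution 2: 0.51 * 63.2 = 32.232
RON_blend = 45.423 + 32.232 = 77.655

77.655


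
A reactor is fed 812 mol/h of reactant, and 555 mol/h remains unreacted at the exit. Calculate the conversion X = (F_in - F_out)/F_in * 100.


X = (F_in - F_out) / F_in * 100
Moles reacted = 812 - 555 = 257
X = 257 / 812 * 100
= 0.3165 * 100
= 31.65 %

31.65 %


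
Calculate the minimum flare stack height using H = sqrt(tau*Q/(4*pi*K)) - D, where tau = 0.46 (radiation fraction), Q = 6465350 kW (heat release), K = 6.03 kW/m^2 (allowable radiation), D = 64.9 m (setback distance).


tau*Q/(4*pi*K) = 0.46 * 6465350 / (4 * pi * 6.03) = 39248.5
sqrt(39248.5) = 198.112
H = 198.112 - 64.9 = 133.2

133.2 m


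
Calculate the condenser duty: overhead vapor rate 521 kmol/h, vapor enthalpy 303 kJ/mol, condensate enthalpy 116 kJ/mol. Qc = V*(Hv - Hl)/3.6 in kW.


Qc = 521 * (303 - 116) / 3.6 = 521 * 187 / 3.6 = 27060

27060 kW


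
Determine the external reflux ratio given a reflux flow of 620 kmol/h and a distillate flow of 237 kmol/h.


Reflux ratio definition: R = L / D (liquid returned / distillate withdrawn)
L = 620 kmol/h, D = 237 kmol/h
R = 620 / 237 = 2.616

2.616


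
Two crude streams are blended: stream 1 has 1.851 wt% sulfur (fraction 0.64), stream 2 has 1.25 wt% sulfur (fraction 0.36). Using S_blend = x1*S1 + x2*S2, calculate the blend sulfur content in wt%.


Linear sulfur blending: S_blend = x1*S1 + x2*S2
Contribution 1: 0.64 * 1.851 = 1.18464 wt%
Contribution 2: 0.36 * 1.25 = 0.45 wt%
S_blend = 1.18464 + 0.45 = 1.63464

1.63464 wt%


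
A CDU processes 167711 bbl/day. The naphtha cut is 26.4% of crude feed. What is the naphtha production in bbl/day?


Crude throughput = 167711 bbl/day
Fraction yield = 26.4%
yield = throughput * fraction / 100
yield = 167711 * 26.4 / 100 = 44275.704

44275.704 bbl/day


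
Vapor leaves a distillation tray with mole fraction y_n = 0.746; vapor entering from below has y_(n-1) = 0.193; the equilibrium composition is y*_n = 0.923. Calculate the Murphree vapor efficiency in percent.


Murphree vapor efficiency: EMV = (y_n - y_(n-1)) / (y*_n - y_(n-1)) * 100
EMV = (0.746 - 0.193) / (0.923 - 0.193) * 100 = 0.553 / 0.73 * 100 = 75.75

75.75 %


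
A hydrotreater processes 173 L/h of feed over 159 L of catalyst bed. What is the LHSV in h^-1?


LHSV = volumetric feed rate / catalyst volume
= 173 L/h / 159 L
= 1.088 h^-1

1.088 h^-1


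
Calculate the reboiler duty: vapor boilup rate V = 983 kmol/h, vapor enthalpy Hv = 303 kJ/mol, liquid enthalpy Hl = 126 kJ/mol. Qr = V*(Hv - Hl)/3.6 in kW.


Qr = 983 * (303 - 126) / 3.6 = 983 * 177 / 3.6 = 48330

48330 kW


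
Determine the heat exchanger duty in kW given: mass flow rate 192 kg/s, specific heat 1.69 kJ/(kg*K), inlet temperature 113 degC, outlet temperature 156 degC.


Q = m_dot * cp * delta_T
delta_T = 156 - 113 = 43 K
Q = 192 * 1.69 * 43
= 324.48 * 43
= 13952.64 kW

13952.64 kW


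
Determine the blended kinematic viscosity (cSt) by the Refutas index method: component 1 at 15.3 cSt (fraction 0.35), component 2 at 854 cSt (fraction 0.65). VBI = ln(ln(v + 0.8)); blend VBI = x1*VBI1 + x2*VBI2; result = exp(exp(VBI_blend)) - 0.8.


Refutas method: VBN_i = 14.534*ln(ln(visc_i + 0.8)) + 10.975, blended linearly by mass fraction; since VBN is linear in VBI_i = ln(ln(visc_i + 0.8)) and the fractions sum to 1, blend VBI directly: visc = exp(exp(VBI_blend)) - 0.8
VBI_1 = ln(ln(15.3 + 0.8)) = 1.02203
VBI_2 = ln(ln(854 + 0.8)) = 1.90967
VBI_blend = 0.35 * 1.02203 + 0.65 * 1.90967 = 1.599
visc_blend = exp(exp(1.599)) - 0.8 = 140.1

140.1 cSt


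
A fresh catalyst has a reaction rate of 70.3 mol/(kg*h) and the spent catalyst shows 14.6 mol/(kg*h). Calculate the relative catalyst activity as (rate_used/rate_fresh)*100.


Activity (%) = (rate_used / rate_fresh) * 100
rate_used = 14.6, rate_fresh = 70.3
= (14.6 / 70.3) * 100
= 0.2077 * 100 = 20.77

20.77 %


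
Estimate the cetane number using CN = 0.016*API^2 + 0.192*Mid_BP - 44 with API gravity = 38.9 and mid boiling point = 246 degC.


CN = 0.016 * 38.9^2 + 0.192 * 246 - 44
CN = 24.21136 + 47.232 - 44 = 27.44336

27.44336


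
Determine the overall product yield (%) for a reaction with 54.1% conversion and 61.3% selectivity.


Overall yield = conversion (%) * selectivity (%) / 100
Conversion = 54.1%, Selectivity = 61.3%
Y = 54.1 * 61.3 / 100
= 33.1633 %

33.1633 %


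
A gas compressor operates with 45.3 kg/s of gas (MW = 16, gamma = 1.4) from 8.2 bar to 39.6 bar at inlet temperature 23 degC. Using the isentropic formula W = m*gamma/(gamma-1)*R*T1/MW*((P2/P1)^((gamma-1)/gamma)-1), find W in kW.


Isentropic work: W = m*(gamma/(gamma-1))*(R*T1/MW)*((P2/P1)^((gamma-1)/gamma) - 1)
T1 = 23 + 273.15 = 296.15 K
Pressure ratio = 39.6 / 8.2 = 4.82927
Exponent = (1.4 - 1)/1.4 = 0.285714
(P2/P1)^exp - 1 = 4.82927^0.285714 - 1 = 0.568175
W = 45.3 * 1.4 / 0.4 * 8.314 * 296.15 / 16 * 0.568175 = 13860

13860 kW


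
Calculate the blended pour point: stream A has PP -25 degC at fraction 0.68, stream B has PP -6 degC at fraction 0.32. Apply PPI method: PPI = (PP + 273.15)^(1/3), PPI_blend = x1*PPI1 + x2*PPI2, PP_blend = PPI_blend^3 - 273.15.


PPI_1 = (-25 + 273.15)^(1/3) = 6.284028
PPI_2 = (-6 + 273.15)^(1/3) = 6.440482
PPI_blend = 0.68 * 6.284028 + 0.32 * 6.440482 = 6.334093
PP_blend = 6.334093^3 - 273.15 = 254.1285 - 273.15 = -19.02

-19.02 degC


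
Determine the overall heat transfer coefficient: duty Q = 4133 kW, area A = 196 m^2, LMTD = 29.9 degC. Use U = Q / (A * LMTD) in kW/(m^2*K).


From Q = U*A*LMTD, U = Q / (A * LMTD)
U = 4133 / (196 * 29.9) = 4133 / 5860.4 = 0.7052

0.7052 kW/(m^2*K)


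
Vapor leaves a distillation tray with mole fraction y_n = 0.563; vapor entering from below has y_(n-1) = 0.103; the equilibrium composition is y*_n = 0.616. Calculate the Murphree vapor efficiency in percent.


Murphree vapor efficiency: EMV = (y_n - y_(n-1)) / (y*_n - y_(n-1)) * 100
EMV = (0.563 - 0.103) / (0.616 - 0.103) * 100 = 0.46 / 0.513 * 100 = 89.67

89.67 %


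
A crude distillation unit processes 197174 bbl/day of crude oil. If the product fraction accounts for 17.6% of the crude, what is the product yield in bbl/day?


Crude throughput = 197174 bbl/day
Fraction yield = 17.6%
yield = throughput * fraction / 100
yield = 197174 * 17.6 / 100 = 34702.624

34702.624 bbl/day


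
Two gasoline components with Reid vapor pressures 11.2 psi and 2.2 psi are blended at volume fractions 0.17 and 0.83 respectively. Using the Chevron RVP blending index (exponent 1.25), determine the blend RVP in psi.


Chevron index: RVP_blend = (sum xi*RVPi^1.25)^(1/1.25)
RVP^1.25 terms: 0.17 * 11.2^1.25 + 0.83 * 2.2^1.25 = 5.707
RVP_blend = 5.707^(1/1.25) = 4.028

4.028 psi


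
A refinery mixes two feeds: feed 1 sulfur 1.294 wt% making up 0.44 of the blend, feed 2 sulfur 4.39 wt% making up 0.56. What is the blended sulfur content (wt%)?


Linear sulfur blending: S_blend = x1*S1 + x2*S2
Contribution 1: 0.44 * 1.294 = 0.56936 wt%
Contribution 2: 0.56 * 4.39 = 2.4584 wt%
S_blend = 0.56936 + 2.4584 = 3.02776

3.02776 wt%


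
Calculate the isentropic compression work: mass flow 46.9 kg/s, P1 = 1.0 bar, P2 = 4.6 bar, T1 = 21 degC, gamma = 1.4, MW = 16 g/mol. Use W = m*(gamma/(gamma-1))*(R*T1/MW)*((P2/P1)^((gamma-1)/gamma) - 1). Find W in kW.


Isentropic work: W = m*(gamma/(gamma-1))*(R*T1/MW)*((P2/P1)^((gamma-1)/gamma) - 1)
T1 = 21 + 273.15 = 294.15 K
Pressure ratio = 4.6 / 1.0 = 4.6
Exponent = (1.4 - 1)/1.4 = 0.285714
(P2/P1)^exp - 1 = 4.6^0.285714 - 1 = 0.546533
W = 46.9 * 1.4 / 0.4 * 8.314 * 294.15 / 16 * 0.546533 = 13710

13710 kW


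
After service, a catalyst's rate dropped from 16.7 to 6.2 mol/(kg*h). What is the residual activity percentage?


Activity (%) = (rate_used / rate_fresh) * 100
rate_used = 6.2, rate_fresh = 16.7
= (6.2 / 16.7) * 100
= 0.3713 * 100 = 37.13

37.13 %


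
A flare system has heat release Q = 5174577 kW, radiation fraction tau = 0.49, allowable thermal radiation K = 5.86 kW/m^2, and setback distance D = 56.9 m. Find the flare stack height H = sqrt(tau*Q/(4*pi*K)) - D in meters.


tau*Q/(4*pi*K) = 0.49 * 5174577 / (4 * pi * 5.86) = 34432.1
sqrt(34432.1) = 185.559
H = 185.559 - 56.9 = 128.7

128.7 m


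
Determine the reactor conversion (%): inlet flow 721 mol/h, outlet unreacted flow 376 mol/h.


X = (F_in - F_out) / F_in * 100
Moles reacted = 721 - 376 = 345
X = 345 / 721 * 100
= 0.4785 * 100
= 47.85 %

47.85 %


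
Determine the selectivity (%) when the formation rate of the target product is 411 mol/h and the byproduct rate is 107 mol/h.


Selectivity = desired / (desired + undesired) * 100
Total products = 411 + 107 = 518 mol/h
S = 411 / 518 * 100
= 0.7934 * 100
= 79.34 %

79.34 %


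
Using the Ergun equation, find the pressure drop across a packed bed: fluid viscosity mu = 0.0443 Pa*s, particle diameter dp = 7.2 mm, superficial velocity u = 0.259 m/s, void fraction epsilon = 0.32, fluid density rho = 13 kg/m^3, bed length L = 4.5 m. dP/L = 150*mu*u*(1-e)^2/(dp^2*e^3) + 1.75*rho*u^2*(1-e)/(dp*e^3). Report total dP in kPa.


dp = 7.2 mm = 0.0072 m
Viscous term = 150*0.0443*0.259*(1-0.32)^2 / (0.0072^2*0.32^3) = 468487
Inertial term = 1.75*13*0.259^2*(1-0.32) / (0.0072*0.32^3) = 4398.53
dP/L = 468487 + 4398.53 = 472886 Pa/m
dP = 472886 * 4.5 / 1000 = 2128 kPa

2128 kPa


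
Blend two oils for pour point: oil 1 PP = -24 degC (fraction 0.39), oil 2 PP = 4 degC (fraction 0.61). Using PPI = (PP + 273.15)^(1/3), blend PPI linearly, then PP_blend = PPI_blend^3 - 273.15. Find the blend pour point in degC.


PPI_1 = (-24 + 273.15)^(1/3) = 6.292458
PPI_2 = (4 + 273.15)^(1/3) = 6.51986
PPI_blend = 0.39 * 6.292458 + 0.61 * 6.51986 = 6.431173
PP_blend = 6.431173^3 - 273.15 = 265.9932 - 273.15 = -7.16

-7.16 degC


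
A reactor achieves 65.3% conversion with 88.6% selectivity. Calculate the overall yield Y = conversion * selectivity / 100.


Overall yield = conversion (%) * selectivity (%) / 100
Conversion = 65.3%, Selectivity = 88.6%
Y = 65.3 * 88.6 / 100
= 57.8558 %

57.8558 %


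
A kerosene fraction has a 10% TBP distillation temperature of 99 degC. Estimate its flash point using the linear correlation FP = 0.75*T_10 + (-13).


FP = 0.75 * 99 + (-13) = 61.25

61.25 degC


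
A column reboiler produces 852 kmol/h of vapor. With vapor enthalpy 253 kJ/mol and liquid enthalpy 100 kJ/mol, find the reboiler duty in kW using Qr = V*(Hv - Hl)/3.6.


Qr = 852 * (253 - 100) / 3.6 = 852 * 153 / 3.6 = 36210

36210 kW


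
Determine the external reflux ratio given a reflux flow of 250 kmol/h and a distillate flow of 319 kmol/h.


Reflux ratio definition: R = L / D (liquid returned / distillate withdrawn)
L = 250 kmol/h, D = 319 kmol/h
R = 250 / 319 = 0.7837

0.7837


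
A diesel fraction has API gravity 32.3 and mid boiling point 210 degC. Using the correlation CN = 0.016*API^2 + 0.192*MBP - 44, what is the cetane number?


CN = 0.016 * 32.3^2 + 0.192 * 210 - 44
CN = 16.69264 + 40.32 - 44 = 13.01264

13.01264


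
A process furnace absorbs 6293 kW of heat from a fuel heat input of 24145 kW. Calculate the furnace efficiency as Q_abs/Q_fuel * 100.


Furnace efficiency = Q_absorbed / Q_fuel * 100
= 6293 / 24145 * 100 = 26.06

26.06 %


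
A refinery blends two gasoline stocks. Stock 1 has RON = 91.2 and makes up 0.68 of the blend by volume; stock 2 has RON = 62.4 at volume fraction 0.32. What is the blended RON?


Linear blending: RON_blend = sum(vi * RONi)
Contribution 1: 0.68 * 91.2 = 62.016
Contribution 2: 0.32 * 62.4 = 19.968
RON_blend = 62.016 + 19.968 = 81.984

81.984


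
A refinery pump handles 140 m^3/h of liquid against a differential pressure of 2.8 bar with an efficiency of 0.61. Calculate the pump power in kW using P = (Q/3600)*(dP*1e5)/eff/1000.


Q = 140 / 3600 = 0.0388889 m^3/s
P = 0.0388889 * (2.8 * 1e5) / 0.61 / 1000 = 17.85

17.85 kW


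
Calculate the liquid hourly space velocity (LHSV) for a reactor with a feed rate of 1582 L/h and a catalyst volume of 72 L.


LHSV = volumetric feed rate / catalyst volume
= 1582 L/h / 72 L
= 21.97 h^-1

21.97 h^-1


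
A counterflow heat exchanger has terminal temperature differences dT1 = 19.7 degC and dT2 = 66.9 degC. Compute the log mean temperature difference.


LMTD = (dT1 - dT2) / ln(dT1/dT2)
= (19.7 - 66.9) / ln(19.7 / 66.9) = -47.2 / -1.22258 = 38.61

38.61 degC


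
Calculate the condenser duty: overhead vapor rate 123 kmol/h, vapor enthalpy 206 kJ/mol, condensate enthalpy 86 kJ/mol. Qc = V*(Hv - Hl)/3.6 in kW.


Qc = 123 * (206 - 86) / 3.6 = 123 * 120 / 3.6 = 4100

4100 kW


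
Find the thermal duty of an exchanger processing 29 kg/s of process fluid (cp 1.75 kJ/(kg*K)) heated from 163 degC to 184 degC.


Q = m_dot * cp * delta_T
delta_T = 184 - 163 = 21 K
Q = 29 * 1.75 * 21
= 50.75 * 21
= 1065.75 kW

1065.75 kW


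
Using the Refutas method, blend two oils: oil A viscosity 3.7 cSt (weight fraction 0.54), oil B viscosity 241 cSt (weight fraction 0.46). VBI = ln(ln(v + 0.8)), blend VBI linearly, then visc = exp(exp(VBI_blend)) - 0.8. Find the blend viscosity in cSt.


Refutas method: VBN_i = 14.534*ln(ln(visc_i + 0.8)) + 10.975, blended linearly by mass fraction; since VBN is linear in VBI_i = ln(ln(visc_i + 0.8)) and the fractions sum to 1, blend VBI directly: visc = exp(exp(VBI_blend)) - 0.8
VBI_1 = ln(ln(3.7 + 0.8)) = 0.40818
VBI_2 = ln(ln(241 + 0.8)) = 1.70258
VBI_blend = 0.54 * 0.40818 + 0.46 * 1.70258 = 1.0036
visc_blend = exp(exp(1.0036)) - 0.8 = 14.50

14.50 cSt


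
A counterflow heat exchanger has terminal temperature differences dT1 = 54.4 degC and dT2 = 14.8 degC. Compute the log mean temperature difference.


LMTD = (dT1 - dT2) / ln(dT1/dT2)
= (54.4 - 14.8) / ln(54.4 / 14.8) = 39.6 / 1.30174 = 30.42

30.42 degC


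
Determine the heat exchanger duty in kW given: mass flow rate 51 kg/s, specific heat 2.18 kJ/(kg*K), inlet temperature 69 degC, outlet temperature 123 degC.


Q = m_dot * cp * delta_T
delta_T = 123 - 69 = 54 K
Q = 51 * 2.18 * 54
= 111.18 * 54
= 6003.72 kW

6003.72 kW


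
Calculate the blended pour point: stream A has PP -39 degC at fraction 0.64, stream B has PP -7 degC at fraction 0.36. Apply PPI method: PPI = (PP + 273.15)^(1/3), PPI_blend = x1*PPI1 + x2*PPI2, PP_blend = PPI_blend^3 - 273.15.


PPI_1 = (-39 + 273.15)^(1/3) = 6.163557
PPI_2 = (-7 + 273.15)^(1/3) = 6.432436
PPI_blend = 0.64 * 6.163557 + 0.36 * 6.432436 = 6.260353
PP_blend = 6.260353^3 - 273.15 = 245.3559 - 273.15 = -27.79

-27.79 degC


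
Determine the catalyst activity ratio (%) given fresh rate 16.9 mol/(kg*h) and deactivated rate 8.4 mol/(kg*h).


Activity (%) = (rate_used / rate_fresh) * 100
rate_used = 8.4, rate_fresh = 16.9
= (8.4 / 16.9) * 100
= 0.4970 * 100 = 49.70

49.70 %


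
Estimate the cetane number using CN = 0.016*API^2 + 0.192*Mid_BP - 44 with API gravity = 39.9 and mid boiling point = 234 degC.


CN = 0.016 * 39.9^2 + 0.192 * 234 - 44
CN = 25.47216 + 44.928 - 44 = 26.40016

26.40016


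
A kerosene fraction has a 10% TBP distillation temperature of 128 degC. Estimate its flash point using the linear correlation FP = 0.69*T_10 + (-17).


FP = 0.69 * 128 + (-17) = 71.32

71.32 degC


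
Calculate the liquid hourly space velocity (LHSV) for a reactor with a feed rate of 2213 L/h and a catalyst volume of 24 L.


LHSV = volumetric feed rate / catalyst volume
= 2213 L/h / 24 L
= 92.21 h^-1

92.21 h^-1


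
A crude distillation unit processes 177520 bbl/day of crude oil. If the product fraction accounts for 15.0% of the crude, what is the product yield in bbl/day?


Crude throughput = 177520 bbl/day
Fraction yield = 15.0%
yield = throughput * fraction / 100
yield = 177520 * 15.0 / 100 = 26628

26628 bbl/day


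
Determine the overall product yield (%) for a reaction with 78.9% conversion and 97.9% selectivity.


Overall yield = conversion (%) * selectivity (%) / 100
Conversion = 78.9%, Selectivity = 97.9%
Y = 78.9 * 97.9 / 100
= 77.2431 %

77.2431 %


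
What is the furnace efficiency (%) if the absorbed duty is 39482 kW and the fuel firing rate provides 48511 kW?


Furnace efficiency = Q_absorbed / Q_fuel * 100
= 39482 / 48511 * 100 = 81.39

81.39 %


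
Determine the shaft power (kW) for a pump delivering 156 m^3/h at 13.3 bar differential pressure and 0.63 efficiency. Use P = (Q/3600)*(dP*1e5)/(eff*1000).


Q = 156 / 3600 = 0.0433333 m^3/s
P = 0.0433333 * (13.3 * 1e5) / 0.63 / 1000 = 91.48

91.48 kW


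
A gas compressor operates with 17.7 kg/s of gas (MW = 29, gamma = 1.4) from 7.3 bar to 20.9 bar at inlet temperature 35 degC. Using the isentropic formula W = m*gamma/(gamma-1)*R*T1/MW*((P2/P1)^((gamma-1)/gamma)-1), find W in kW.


Isentropic work: W = m*(gamma/(gamma-1))*(R*T1/MW)*((P2/P1)^((gamma-1)/gamma) - 1)
T1 = 35 + 273.15 = 308.15 K
Pressure ratio = 20.9 / 7.3 = 2.86301
Exponent = (1.4 - 1)/1.4 = 0.285714
(P2/P1)^exp - 1 = 2.86301^0.285714 - 1 = 0.350581
W = 17.7 * 1.4 / 0.4 * 8.314 * 308.15 / 29 * 0.350581 = 1919

1919 kW


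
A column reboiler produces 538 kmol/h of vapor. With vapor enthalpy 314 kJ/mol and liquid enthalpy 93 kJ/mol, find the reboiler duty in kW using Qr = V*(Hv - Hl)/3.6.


Qr = 538 * (314 - 93) / 3.6 = 538 * 221 / 3.6 = 33030

33030 kW


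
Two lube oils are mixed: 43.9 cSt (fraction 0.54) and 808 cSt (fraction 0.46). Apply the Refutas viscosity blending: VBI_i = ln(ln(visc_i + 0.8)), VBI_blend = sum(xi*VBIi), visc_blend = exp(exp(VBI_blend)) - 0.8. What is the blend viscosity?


Refutas method: VBN_i = 14.534*ln(ln(visc_i + 0.8)) + 10.975, blended linearly by mass fraction; since VBN is linear in VBI_i = ln(ln(visc_i + 0.8)) and the fractions sum to 1, blend VBI directly: visc = exp(exp(VBI_blend)) - 0.8
VBI_1 = ln(ln(43.9 + 0.8)) = 1.33499
VBI_2 = ln(ln(808 + 0.8)) = 1.90144
VBI_blend = 0.54 * 1.33499 + 0.46 * 1.90144 = 1.59556
visc_blend = exp(exp(1.59556)) - 0.8 = 137.7

137.7 cSt


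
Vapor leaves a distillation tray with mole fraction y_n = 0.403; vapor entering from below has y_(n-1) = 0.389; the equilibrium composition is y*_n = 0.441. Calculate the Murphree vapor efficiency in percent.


Murphree vapor efficiency: EMV = (y_n - y_(n-1)) / (y*_n - y_(n-1)) * 100
EMV = (0.403 - 0.389) / (0.441 - 0.389) * 100 = 0.014 / 0.052 * 100 = 26.92

26.92 %


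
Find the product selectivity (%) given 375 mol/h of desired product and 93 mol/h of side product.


Selectivity = desired / (desired + undesired) * 100
Total products = 375 + 93 = 468 mol/h
S = 375 / 468 * 100
= 0.8013 * 100
= 80.13 %

80.13 %


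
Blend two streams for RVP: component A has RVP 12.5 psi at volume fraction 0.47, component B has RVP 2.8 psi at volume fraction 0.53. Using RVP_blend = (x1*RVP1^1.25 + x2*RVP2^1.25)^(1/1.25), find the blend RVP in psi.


Chevron index: RVP_blend = (sum xi*RVPi^1.25)^(1/1.25)
RVP^1.25 terms: 0.47 * 12.5^1.25 + 0.53 * 2.8^1.25 = 12.9664
RVP_blend = 12.9664^(1/1.25) = 7.767

7.767 psi


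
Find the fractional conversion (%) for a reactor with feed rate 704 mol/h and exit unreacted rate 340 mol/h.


X = (F_in - F_out) / F_in * 100
Moles reacted = 704 - 340 = 364
X = 364 / 704 * 100
= 0.5170 * 100
= 51.70 %

51.70 %


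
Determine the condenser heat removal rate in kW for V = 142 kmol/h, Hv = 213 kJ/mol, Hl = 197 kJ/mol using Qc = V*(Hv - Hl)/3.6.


Qc = 142 * (213 - 197) / 3.6 = 142 * 16 / 3.6 = 631.1

631.1 kW


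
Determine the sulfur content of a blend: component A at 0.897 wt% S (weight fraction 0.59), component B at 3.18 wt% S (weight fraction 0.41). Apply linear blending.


Linear sulfur blending: S_blend = x1*S1 + x2*S2
Contribution 1: 0.59 * 0.897 = 0.52923 wt%
Contribution 2: 0.41 * 3.18 = 1.3038 wt%
S_blend = 0.52923 + 1.3038 = 1.83303

1.83303 wt%


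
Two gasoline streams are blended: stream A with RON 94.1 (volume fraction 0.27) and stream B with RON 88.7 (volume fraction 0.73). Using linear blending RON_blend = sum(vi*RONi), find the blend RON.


Linear blending: RON_blend = sum(vi * RONi)
Contribution 1: 0.27 * 94.1 = 25.407
Contribution 2: 0.73 * 88.7 = 64.751
RON_blend = 25.407 + 64.751 = 90.158

90.158


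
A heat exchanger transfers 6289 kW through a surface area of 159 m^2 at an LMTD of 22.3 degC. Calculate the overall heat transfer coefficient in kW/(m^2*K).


From Q = U*A*LMTD, U = Q / (A * LMTD)
U = 6289 / (159 * 22.3) = 6289 / 3545.7 = 1.774

1.774 kW/(m^2*K)


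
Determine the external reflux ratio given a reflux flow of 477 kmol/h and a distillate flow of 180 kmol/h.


Reflux ratio definition: R = L / D (liquid returned / distillate withdrawn)
L = 477 kmol/h, D = 180 kmol/h
R = 477 / 180 = 2.650

2.650


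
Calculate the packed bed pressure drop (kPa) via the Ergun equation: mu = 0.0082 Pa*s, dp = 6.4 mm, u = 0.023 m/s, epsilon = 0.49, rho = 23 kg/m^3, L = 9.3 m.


dp = 6.4 mm = 0.0064 m
Viscous term = 150*0.0082*0.023*(1-0.49)^2 / (0.0064^2*0.49^3) = 1526.95
Inertial term = 1.75*23*0.023^2*(1-0.49) / (0.0064*0.49^3) = 14.4219
dP/L = 1526.95 + 14.4219 = 1541.37 Pa/m
dP = 1541.37 * 9.3 / 1000 = 14.33 kPa

14.33 kPa


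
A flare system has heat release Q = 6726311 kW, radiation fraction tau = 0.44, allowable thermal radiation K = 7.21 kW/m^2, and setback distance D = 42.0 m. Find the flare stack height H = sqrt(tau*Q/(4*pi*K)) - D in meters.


tau*Q/(4*pi*K) = 0.44 * 6726311 / (4 * pi * 7.21) = 32665.1
sqrt(32665.1) = 180.735
H = 180.735 - 42.0 = 138.7

138.7 m


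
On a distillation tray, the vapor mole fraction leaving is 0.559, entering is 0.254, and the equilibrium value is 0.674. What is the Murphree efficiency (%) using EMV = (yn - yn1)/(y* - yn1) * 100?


Murphree vapor efficiency: EMV = (y_n - y_(n-1)) / (y*_n - y_(n-1)) * 100
EMV = (0.559 - 0.254) / (0.674 - 0.254) * 100 = 0.305 / 0.42 * 100 = 72.62

72.62 %


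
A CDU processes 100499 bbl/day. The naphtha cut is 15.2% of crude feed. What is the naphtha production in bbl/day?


Crude throughput = 100499 bbl/day
Fraction yield = 15.2%
yield = throughput * fraction / 100
yield = 100499 * 15.2 / 100 = 15275.848

15275.848 bbl/day


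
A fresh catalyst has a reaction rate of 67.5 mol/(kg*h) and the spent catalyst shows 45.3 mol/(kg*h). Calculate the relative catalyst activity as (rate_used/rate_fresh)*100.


Activity (%) = (rate_used / rate_fresh) * 100
rate_used = 45.3, rate_fresh = 67.5
= (45.3 / 67.5) * 100
= 0.6711 * 100 = 67.11

67.11 %


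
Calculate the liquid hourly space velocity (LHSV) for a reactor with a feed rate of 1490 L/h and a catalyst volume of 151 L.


LHSV = volumetric feed rate / catalyst volume
= 1490 L/h / 151 L
= 9.868 h^-1

9.868 h^-1


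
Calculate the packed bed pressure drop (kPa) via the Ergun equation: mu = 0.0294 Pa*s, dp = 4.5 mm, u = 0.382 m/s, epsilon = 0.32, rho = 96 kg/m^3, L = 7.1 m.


dp = 4.5 mm = 0.0045 m
Viscous term = 150*0.0294*0.382*(1-0.32)^2 / (0.0045^2*0.32^3) = 1173940
Inertial term = 1.75*96*0.382^2*(1-0.32) / (0.0045*0.32^3) = 113053
dP/L = 1173940 + 113053 = 1286990 Pa/m
dP = 1286990 * 7.1 / 1000 = 9138 kPa

9138 kPa


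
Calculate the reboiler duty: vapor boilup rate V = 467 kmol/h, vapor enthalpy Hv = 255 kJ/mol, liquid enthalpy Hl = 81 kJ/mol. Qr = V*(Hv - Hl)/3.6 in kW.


Qr = 467 * (255 - 81) / 3.6 = 467 * 174 / 3.6 = 22570

22570 kW
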